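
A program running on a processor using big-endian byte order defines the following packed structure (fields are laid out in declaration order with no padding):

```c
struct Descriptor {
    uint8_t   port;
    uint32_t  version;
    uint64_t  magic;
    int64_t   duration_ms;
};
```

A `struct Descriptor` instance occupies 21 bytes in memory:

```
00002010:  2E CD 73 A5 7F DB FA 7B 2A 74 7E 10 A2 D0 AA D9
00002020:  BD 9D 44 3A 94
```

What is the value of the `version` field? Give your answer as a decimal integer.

`version` follows `port` (1 byte), so it starts at byte offset 1 and occupies 4 bytes.
Bytes at offsets 1..4: CD 73 A5 7F.
In big-endian order the high byte comes first in memory.
The bytes are already most-significant first: 0xCD73A57F.
0xCD73A57F = 3446908287.

3446908287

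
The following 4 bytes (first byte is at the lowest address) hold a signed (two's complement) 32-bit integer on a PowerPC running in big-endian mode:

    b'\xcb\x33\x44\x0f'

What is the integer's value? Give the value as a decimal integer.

Big-endian stores the most-significant byte at the lowest address.
The bytes are already most-significant first: 0xCB33440F.
Top bit is set, so as a signed 32-bit value this is 0xCB33440F − 2^32 = -885832689.

-885832689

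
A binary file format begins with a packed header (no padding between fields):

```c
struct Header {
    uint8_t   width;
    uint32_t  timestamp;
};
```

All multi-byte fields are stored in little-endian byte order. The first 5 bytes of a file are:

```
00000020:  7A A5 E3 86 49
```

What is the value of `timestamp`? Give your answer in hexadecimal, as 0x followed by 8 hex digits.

`timestamp` follows `width` (1 byte), so it starts at byte offset 1 and occupies 4 bytes.
Bytes at offsets 1..4: A5 E3 86 49.
Little-endian: lowest address holds the least-significant byte.
Reassemble most-significant byte first: 49 86 E3 A5 → 0x4986E3A5.

0x4986E3A5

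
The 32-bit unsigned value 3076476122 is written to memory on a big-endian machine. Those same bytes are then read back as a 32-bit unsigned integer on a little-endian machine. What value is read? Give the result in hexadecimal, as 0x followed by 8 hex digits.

0xDA4C5FB7

3076476122 in 32-bit hexadecimal is 0xB75F4CDA.
Stored big-endian, the bytes at ascending addresses are B7 5F 4C DA.
Read back as little-endian, the first byte is least significant, giving 0xDA4C5FB7.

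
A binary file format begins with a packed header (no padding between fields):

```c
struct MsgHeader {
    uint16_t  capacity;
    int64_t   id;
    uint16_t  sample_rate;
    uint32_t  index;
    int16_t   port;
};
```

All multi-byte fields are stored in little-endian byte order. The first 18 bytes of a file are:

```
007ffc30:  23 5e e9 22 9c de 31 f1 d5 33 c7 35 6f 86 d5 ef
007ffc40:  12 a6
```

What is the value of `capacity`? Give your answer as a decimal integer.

24099

`capacity` is the first field, at byte offset 0, occupying 2 bytes.
Bytes at offsets 0..1: 23 5E.
Little-endian stores the least-significant byte at the lowest address.
Reassemble most-significant byte first: 5E 23 → 0x5E23.
0x5E23 = 24099.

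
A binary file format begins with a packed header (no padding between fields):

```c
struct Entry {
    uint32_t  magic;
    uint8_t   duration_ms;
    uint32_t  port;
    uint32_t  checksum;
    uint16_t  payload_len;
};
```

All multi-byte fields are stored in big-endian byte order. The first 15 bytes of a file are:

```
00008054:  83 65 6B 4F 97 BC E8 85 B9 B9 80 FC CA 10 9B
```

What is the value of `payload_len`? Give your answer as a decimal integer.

4251

`payload_len` follows `magic` (4 B), `duration_ms` (1 B), `port` (4 B), `checksum` (4 B), so it starts at offset 4 + 1 + 4 + 4 = 13 and occupies 2 bytes.
Bytes at offsets 13..14: 10 9B.
Big-endian stores the most-significant byte at the lowest address.
The bytes are already most-significant first: 0x109B.
0x109B = 4251.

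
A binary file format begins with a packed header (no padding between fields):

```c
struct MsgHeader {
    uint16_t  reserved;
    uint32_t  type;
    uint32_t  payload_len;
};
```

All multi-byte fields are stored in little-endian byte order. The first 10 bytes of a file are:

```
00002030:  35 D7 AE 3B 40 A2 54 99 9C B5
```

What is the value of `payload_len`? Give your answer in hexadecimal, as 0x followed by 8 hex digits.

`payload_len` follows `reserved` (2 B), `type` (4 B), so it starts at offset 2 + 4 = 6 and occupies 4 bytes.
Bytes at offsets 6..9: 54 99 9C B5.
Little-endian: lowest address holds the least-significant byte.
Reassemble most-significant byte first: B5 9C 99 54 → 0xB59C9954.

0xB59C9954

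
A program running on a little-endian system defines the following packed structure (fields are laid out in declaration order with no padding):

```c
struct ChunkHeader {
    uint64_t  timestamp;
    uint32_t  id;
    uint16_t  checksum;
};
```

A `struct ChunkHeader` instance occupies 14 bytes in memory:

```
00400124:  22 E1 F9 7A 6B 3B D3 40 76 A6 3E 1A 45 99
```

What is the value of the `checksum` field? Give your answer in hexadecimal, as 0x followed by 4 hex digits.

0x9945

`checksum` follows `timestamp` (8 B), `id` (4 B), so it starts at offset 8 + 4 = 12 and occupies 2 bytes.
Bytes at offsets 12..13: 45 99.
Little-endian: lowest address holds the least-significant byte.
Reassemble most-significant byte first: 99 45 → 0x9945.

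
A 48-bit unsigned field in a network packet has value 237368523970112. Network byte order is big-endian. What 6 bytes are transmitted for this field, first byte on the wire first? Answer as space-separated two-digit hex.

D7 E2 AA 8D 56 40

237368523970112 in hexadecimal, padded to 48 bits, is 0xD7E2AA8D5640.
Split into bytes (most-significant first): D7 E2 AA 8D 56 40.
Big-endian: lowest address holds the most-significant byte.
So the memory order matches the most-significant-first order: D7 E2 AA 8D 56 40.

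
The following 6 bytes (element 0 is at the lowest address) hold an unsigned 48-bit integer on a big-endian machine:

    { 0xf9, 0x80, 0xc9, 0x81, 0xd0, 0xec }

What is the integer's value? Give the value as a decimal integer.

274331531858156

Big-endian: lowest address holds the most-significant byte.
The bytes are already most-significant first: 0xF980C981D0EC.
0xF980C981D0EC = 274331531858156.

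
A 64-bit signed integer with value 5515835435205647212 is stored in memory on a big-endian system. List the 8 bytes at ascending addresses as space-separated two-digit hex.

4C 8C 2F 1A AA F1 DB 6C

5515835435205647212 in hexadecimal, padded to 64 bits, is 0x4C8C2F1AAAF1DB6C.
Split into bytes (most-significant first): 4C 8C 2F 1A AA F1 DB 6C.
Big-endian: lowest address holds the most-significant byte.
So the memory order matches the most-significant-first order: 4C 8C 2F 1A AA F1 DB 6C.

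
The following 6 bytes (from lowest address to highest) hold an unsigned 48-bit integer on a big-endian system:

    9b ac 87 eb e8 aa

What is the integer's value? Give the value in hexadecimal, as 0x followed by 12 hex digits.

0x9BAC87EBE8AA

In big-endian order the high byte comes first in memory.
The bytes are already most-significant first: 0x9BAC87EBE8AA.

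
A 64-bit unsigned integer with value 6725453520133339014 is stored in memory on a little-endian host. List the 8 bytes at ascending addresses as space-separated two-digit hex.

6725453520133339014 in hexadecimal, padded to 64 bits, is 0x5D559C57F4F2B786.
Split into bytes (most-significant first): 5D 55 9C 57 F4 F2 B7 86.
Little-endian: lowest address holds the least-significant byte.
So at ascending addresses the bytes are 86 B7 F2 F4 57 9C 55 5D.

86 B7 F2 F4 57 9C 55 5D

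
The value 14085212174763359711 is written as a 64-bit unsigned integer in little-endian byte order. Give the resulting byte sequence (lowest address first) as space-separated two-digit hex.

14085212174763359711 in hexadecimal, padded to 64 bits, is 0xC378B9D8A6C6FDDF.
Split into bytes (most-significant first): C3 78 B9 D8 A6 C6 FD DF.
Little-endian stores the least-significant byte at the lowest address.
So at ascending addresses the bytes are DF FD C6 A6 D8 B9 78 C3.

DF FD C6 A6 D8 B9 78 C3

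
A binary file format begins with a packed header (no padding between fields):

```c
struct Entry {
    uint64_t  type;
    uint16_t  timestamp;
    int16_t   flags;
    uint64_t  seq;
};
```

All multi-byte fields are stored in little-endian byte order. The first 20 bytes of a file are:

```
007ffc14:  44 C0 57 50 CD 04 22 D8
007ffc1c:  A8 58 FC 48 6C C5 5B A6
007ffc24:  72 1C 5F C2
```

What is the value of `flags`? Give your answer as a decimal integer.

18684

`flags` follows `type` (8 B), `timestamp` (2 B), so it starts at offset 8 + 2 = 10 and occupies 2 bytes.
Bytes at offsets 10..11: FC 48.
In little-endian order the low byte comes first in memory.
Reassemble most-significant byte first: 48 FC → 0x48FC.
0x48FC = 18684.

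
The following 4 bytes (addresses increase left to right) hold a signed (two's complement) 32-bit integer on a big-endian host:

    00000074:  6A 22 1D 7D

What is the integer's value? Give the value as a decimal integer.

Big-endian: lowest address holds the most-significant byte.
The bytes are already most-significant first: 0x6A221D7D.
0x6A221D7D = 1780620669.

1780620669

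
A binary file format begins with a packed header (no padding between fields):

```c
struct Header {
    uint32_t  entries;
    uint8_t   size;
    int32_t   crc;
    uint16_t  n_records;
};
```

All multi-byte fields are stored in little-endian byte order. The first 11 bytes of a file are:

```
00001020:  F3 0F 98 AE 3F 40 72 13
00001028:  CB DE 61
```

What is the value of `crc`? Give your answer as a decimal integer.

-887918016

`crc` follows `entries` (4 B), `size` (1 B), so it starts at offset 4 + 1 = 5 and occupies 4 bytes.
Bytes at offsets 5..8: 40 72 13 CB.
Little-endian: lowest address holds the least-significant byte.
Reassemble most-significant byte first: CB 13 72 40 → 0xCB137240.
Top bit is set, so as a signed 32-bit value this is 0xCB137240 − 2^32 = -887918016.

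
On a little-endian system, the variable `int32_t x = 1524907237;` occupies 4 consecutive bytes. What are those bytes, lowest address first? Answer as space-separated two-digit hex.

1524907237 in hexadecimal, padded to 32 bits, is 0x5AE43CE5.
Split into bytes (most-significant first): 5A E4 3C E5.
In little-endian order the low byte comes first in memory.
So at ascending addresses the bytes are E5 3C E4 5A.

E5 3C E4 5A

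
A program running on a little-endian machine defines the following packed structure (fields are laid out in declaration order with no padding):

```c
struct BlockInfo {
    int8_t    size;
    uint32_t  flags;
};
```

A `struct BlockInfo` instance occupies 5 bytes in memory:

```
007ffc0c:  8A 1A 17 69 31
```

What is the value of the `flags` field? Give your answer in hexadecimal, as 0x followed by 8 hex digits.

0x3169171A

`flags` follows `size` (1 byte), so it starts at byte offset 1 and occupies 4 bytes.
Bytes at offsets 1..4: 1A 17 69 31.
In little-endian order the low byte comes first in memory.
Reassemble most-significant byte first: 31 69 17 1A → 0x3169171A.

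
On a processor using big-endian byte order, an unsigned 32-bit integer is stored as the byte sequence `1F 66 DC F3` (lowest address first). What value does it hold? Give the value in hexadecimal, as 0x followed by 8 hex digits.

0x1F66DCF3

In big-endian order the high byte comes first in memory.
The bytes are already most-significant first: 0x1F66DCF3.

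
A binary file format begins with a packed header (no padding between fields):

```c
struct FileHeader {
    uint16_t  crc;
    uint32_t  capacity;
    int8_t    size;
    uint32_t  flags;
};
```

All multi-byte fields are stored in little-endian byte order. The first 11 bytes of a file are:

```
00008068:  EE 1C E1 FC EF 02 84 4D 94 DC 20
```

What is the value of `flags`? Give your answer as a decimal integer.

`flags` follows `crc` (2 B), `capacity` (4 B), `size` (1 B), so it starts at offset 2 + 4 + 1 = 7 and occupies 4 bytes.
Bytes at offsets 7..10: 4D 94 DC 20.
Little-endian: lowest address holds the least-significant byte.
Reassemble most-significant byte first: 20 DC 94 4D → 0x20DC944D.
0x20DC944D = 551326797.

551326797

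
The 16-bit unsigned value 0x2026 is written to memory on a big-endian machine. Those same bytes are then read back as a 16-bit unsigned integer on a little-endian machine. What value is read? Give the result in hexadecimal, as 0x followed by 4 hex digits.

Stored big-endian, the bytes at ascending addresses are 20 26.
Read back as little-endian, the first byte is least significant, giving 0x2620.

0x2620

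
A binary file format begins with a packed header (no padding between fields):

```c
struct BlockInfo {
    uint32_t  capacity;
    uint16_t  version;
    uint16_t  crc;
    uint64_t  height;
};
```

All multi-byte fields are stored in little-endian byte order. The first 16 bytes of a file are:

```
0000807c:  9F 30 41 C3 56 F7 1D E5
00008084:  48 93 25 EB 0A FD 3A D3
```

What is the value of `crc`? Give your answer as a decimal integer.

`crc` follows `capacity` (4 B), `version` (2 B), so it starts at offset 4 + 2 = 6 and occupies 2 bytes.
Bytes at offsets 6..7: 1D E5.
In little-endian order the low byte comes first in memory.
Reassemble most-significant byte first: E5 1D → 0xE51D.
0xE51D = 58653.

58653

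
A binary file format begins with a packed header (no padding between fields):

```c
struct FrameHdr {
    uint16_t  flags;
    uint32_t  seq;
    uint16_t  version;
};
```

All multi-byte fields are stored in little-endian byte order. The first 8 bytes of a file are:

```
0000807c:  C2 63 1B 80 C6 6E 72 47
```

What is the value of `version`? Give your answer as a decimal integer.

`version` follows `flags` (2 B), `seq` (4 B), so it starts at offset 2 + 4 = 6 and occupies 2 bytes.
Bytes at offsets 6..7: 72 47.
Little-endian: lowest address holds the least-significant byte.
Reassemble most-significant byte first: 47 72 → 0x4772.
0x4772 = 18290.

18290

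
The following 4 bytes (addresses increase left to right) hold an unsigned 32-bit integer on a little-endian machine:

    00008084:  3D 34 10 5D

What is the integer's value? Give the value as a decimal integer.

1561343037

Little-endian stores the least-significant byte at the lowest address.
Reassemble most-significant byte first: 5D 10 34 3D → 0x5D10343D.
0x5D10343D = 1561343037.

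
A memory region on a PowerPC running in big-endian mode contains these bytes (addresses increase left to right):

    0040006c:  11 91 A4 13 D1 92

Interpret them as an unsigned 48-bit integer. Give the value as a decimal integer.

In big-endian order the high byte comes first in memory.
The bytes are already most-significant first: 0x1191A413D192.
0x1191A413D192 = 19317220692370.

19317220692370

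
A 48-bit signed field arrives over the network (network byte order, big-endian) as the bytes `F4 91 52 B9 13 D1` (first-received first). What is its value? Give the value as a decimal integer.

-12569981414447

In big-endian order the high byte comes first in memory.
The bytes are already most-significant first: 0xF49152B913D1.
Top bit is set, so as a signed 48-bit value this is 0xF49152B913D1 − 2^48 = -12569981414447.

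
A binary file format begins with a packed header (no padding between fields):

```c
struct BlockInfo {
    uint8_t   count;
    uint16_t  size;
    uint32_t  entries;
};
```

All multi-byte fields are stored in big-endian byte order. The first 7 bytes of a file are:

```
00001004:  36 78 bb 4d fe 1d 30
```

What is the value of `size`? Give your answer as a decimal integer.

`size` follows `count` (1 byte), so it starts at byte offset 1 and occupies 2 bytes.
Bytes at offsets 1..2: 78 BB.
Big-endian stores the most-significant byte at the lowest address.
The bytes are already most-significant first: 0x78BB.
0x78BB = 30907.

30907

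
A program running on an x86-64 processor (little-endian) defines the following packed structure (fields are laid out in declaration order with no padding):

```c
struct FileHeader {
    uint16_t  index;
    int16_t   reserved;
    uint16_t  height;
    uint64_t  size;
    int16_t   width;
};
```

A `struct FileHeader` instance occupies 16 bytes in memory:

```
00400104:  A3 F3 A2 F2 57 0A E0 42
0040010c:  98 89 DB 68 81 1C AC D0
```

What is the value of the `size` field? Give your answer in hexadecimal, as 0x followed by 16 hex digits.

`size` follows `index` (2 B), `reserved` (2 B), `height` (2 B), so it starts at offset 2 + 2 + 2 = 6 and occupies 8 bytes.
Bytes at offsets 6..13: E0 42 98 89 DB 68 81 1C.
In little-endian order the low byte comes first in memory.
Reassemble most-significant byte first: 1C 81 68 DB 89 98 42 E0 → 0x1C8168DB899842E0.

0x1C8168DB899842E0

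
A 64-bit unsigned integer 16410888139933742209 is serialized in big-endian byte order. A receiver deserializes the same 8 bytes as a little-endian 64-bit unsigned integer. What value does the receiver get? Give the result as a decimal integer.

9364227782037454819

16410888139933742209 in 64-bit hexadecimal is 0xE3BF2FD08D6BF481.
Stored big-endian, the bytes at ascending addresses are E3 BF 2F D0 8D 6B F4 81.
Read back as little-endian, the first byte is least significant, giving 0x81F46B8DD02FBFE3.
0x81F46B8DD02FBFE3 = 9364227782037454819.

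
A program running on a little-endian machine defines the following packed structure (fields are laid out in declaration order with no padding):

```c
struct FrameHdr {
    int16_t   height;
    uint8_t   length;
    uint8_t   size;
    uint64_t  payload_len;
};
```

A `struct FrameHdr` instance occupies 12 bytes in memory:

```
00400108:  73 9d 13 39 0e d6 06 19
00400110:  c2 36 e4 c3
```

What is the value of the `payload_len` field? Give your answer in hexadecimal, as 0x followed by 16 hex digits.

`payload_len` follows `height` (2 B), `length` (1 B), `size` (1 B), so it starts at offset 2 + 1 + 1 = 4 and occupies 8 bytes.
Bytes at offsets 4..11: 0E D6 06 19 C2 36 E4 C3.
Little-endian: lowest address holds the least-significant byte.
Reassemble most-significant byte first: C3 E4 36 C2 19 06 D6 0E → 0xC3E436C21906D60E.

0xC3E436C21906D60E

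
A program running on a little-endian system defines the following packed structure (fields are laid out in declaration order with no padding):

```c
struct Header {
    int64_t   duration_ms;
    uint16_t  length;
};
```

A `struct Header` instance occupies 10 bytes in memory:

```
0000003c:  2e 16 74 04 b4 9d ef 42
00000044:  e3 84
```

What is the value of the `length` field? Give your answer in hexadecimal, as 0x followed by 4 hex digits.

`length` follows `duration_ms` (8 bytes), so it starts at byte offset 8 and occupies 2 bytes.
Bytes at offsets 8..9: E3 84.
In little-endian order the low byte comes first in memory.
Reassemble most-significant byte first: 84 E3 → 0x84E3.

0x84E3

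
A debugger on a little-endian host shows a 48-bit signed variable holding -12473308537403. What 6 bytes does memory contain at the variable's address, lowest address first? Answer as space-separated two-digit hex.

C5 1D E0 D4 A7 F4

Two's complement of -12473308537403 in 48 bits: 12473308537403 = 0x0B582B1FE23B; invert → 0xF4A7D4E01DC4; add 1 → 0xF4A7D4E01DC5.
Split into bytes (most-significant first): F4 A7 D4 E0 1D C5.
In little-endian order the low byte comes first in memory.
So at ascending addresses the bytes are C5 1D E0 D4 A7 F4.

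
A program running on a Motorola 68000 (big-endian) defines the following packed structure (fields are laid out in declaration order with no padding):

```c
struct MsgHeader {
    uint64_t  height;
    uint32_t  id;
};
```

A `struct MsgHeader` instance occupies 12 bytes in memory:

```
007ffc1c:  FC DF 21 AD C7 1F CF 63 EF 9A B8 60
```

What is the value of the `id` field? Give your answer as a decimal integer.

4019894368

`id` follows `height` (8 bytes), so it starts at byte offset 8 and occupies 4 bytes.
Bytes at offsets 8..11: EF 9A B8 60.
Big-endian: lowest address holds the most-significant byte.
The bytes are already most-significant first: 0xEF9AB860.
0xEF9AB860 = 4019894368.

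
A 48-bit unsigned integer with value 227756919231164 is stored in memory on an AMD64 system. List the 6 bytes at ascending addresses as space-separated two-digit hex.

227756919231164 in hexadecimal, padded to 48 bits, is 0xCF24CA4412BC.
Split into bytes (most-significant first): CF 24 CA 44 12 BC.
In little-endian order the low byte comes first in memory.
So at ascending addresses the bytes are BC 12 44 CA 24 CF.

BC 12 44 CA 24 CF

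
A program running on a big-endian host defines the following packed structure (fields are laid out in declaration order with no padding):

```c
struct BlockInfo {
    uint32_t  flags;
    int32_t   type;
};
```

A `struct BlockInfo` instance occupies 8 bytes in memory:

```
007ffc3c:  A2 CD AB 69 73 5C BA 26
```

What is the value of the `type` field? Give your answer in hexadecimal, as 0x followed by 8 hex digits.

`type` follows `flags` (4 bytes), so it starts at byte offset 4 and occupies 4 bytes.
Bytes at offsets 4..7: 73 5C BA 26.
Big-endian: lowest address holds the most-significant byte.
The bytes are already most-significant first: 0x735CBA26.

0x735CBA26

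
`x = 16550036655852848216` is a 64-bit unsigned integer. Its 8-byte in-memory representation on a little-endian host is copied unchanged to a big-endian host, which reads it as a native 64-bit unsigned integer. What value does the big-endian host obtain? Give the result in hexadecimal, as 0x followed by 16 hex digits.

0x5884CD13A78AADE5

16550036655852848216 in 64-bit hexadecimal is 0xE5AD8AA713CD8458.
Stored little-endian, the bytes at ascending addresses are 58 84 CD 13 A7 8A AD E5.
Read back as big-endian, the last byte is least significant, giving 0x5884CD13A78AADE5.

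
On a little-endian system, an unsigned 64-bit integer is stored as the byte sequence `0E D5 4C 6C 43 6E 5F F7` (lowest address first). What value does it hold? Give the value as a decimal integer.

Little-endian stores the least-significant byte at the lowest address.
Reassemble most-significant byte first: F7 5F 6E 43 6C 4C D5 0E → 0xF75F6E436C4CD50E.
0xF75F6E436C4CD50E = 17825087086014551310.

17825087086014551310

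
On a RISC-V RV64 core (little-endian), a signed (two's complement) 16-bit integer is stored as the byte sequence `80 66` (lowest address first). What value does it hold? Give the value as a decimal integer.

26240

In little-endian order the low byte comes first in memory.
Reassemble most-significant byte first: 66 80 → 0x6680.
0x6680 = 26240.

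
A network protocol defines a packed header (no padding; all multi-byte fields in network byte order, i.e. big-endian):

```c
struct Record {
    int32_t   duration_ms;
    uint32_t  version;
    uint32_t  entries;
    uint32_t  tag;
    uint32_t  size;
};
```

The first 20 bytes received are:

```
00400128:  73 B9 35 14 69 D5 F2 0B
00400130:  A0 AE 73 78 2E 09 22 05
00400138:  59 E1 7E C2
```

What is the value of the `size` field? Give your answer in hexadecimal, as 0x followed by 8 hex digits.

`size` follows `duration_ms` (4 B), `version` (4 B), `entries` (4 B), `tag` (4 B), so it starts at offset 4 + 4 + 4 + 4 = 16 and occupies 4 bytes.
Bytes at offsets 16..19: 59 E1 7E C2.
Big-endian: lowest address holds the most-significant byte.
The bytes are already most-significant first: 0x59E17EC2.

0x59E17EC2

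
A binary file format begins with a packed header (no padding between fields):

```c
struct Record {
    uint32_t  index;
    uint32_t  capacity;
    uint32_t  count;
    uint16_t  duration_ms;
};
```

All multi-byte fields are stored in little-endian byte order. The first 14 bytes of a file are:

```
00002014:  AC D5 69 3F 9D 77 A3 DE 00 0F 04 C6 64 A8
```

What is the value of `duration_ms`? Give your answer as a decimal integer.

`duration_ms` follows `index` (4 B), `capacity` (4 B), `count` (4 B), so it starts at offset 4 + 4 + 4 = 12 and occupies 2 bytes.
Bytes at offsets 12..13: 64 A8.
In little-endian order the low byte comes first in memory.
Reassemble most-significant byte first: A8 64 → 0xA864.
0xA864 = 43108.

43108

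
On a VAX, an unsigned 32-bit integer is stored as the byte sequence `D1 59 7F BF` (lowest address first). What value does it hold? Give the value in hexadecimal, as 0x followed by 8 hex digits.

Little-endian: lowest address holds the least-significant byte.
Reassemble most-significant byte first: BF 7F 59 D1 → 0xBF7F59D1.

0xBF7F59D1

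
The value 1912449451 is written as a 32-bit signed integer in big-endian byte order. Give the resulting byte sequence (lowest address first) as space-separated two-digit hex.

1912449451 in hexadecimal, padded to 32 bits, is 0x71FDA9AB.
Split into bytes (most-significant first): 71 FD A9 AB.
In big-endian order the high byte comes first in memory.
So the memory order matches the most-significant-first order: 71 FD A9 AB.

71 FD A9 AB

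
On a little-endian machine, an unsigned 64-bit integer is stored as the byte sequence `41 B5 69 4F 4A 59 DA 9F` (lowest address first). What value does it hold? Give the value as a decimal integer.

11518617172648244545

Little-endian: lowest address holds the least-significant byte.
Reassemble most-significant byte first: 9F DA 59 4A 4F 69 B5 41 → 0x9FDA594A4F69B541.
0x9FDA594A4F69B541 = 11518617172648244545.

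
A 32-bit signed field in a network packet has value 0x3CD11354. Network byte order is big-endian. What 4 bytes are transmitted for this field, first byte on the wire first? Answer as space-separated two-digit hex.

3C D1 13 54

Split into bytes (most-significant first): 3C D1 13 54.
Big-endian stores the most-significant byte at the lowest address.
So the memory order matches the most-significant-first order: 3C D1 13 54.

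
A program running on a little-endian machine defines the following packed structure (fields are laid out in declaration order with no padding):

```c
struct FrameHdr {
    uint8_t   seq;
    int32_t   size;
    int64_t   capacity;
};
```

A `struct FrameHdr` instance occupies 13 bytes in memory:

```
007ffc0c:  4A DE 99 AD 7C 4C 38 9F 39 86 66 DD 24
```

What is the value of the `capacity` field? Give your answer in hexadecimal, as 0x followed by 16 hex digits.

`capacity` follows `seq` (1 B), `size` (4 B), so it starts at offset 1 + 4 = 5 and occupies 8 bytes.
Bytes at offsets 5..12: 4C 38 9F 39 86 66 DD 24.
Little-endian: lowest address holds the least-significant byte.
Reassemble most-significant byte first: 24 DD 66 86 39 9F 38 4C → 0x24DD6686399F384C.

0x24DD6686399F384C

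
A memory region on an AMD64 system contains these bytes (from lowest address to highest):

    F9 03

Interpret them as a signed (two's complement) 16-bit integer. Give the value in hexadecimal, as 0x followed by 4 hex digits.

Little-endian: lowest address holds the least-significant byte.
Reassemble most-significant byte first: 03 F9 → 0x03F9.

0x03F9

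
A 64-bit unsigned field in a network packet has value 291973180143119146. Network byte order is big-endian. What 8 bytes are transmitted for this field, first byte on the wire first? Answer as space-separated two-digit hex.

04 0D 4C 0F 76 5F 2B 2A

291973180143119146 in hexadecimal, padded to 64 bits, is 0x040D4C0F765F2B2A.
Split into bytes (most-significant first): 04 0D 4C 0F 76 5F 2B 2A.
Big-endian stores the most-significant byte at the lowest address.
So the memory order matches the most-significant-first order: 04 0D 4C 0F 76 5F 2B 2A.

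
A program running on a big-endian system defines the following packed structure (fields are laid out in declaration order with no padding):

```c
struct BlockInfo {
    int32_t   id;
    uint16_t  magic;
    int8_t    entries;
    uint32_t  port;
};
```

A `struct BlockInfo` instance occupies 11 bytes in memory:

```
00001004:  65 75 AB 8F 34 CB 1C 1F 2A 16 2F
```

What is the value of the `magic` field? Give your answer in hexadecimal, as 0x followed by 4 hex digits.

`magic` follows `id` (4 bytes), so it starts at byte offset 4 and occupies 2 bytes.
Bytes at offsets 4..5: 34 CB.
Big-endian stores the most-significant byte at the lowest address.
The bytes are already most-significant first: 0x34CB.

0x34CB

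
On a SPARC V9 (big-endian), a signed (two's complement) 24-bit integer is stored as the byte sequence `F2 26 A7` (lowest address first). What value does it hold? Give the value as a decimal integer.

In big-endian order the high byte comes first in memory.
The bytes are already most-significant first: 0xF226A7.
Top bit is set, so as a signed 24-bit value this is 0xF226A7 − 2^24 = -907609.

-907609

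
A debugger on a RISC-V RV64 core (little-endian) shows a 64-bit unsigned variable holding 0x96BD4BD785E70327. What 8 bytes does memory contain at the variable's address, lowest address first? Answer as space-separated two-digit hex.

27 03 E7 85 D7 4B BD 96

Split into bytes (most-significant first): 96 BD 4B D7 85 E7 03 27.
Little-endian: lowest address holds the least-significant byte.
So at ascending addresses the bytes are 27 03 E7 85 D7 4B BD 96.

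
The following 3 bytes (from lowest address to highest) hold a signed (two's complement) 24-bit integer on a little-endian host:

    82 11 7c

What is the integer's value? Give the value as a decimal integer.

Little-endian: lowest address holds the least-significant byte.
Reassemble most-significant byte first: 7C 11 82 → 0x7C1182.
0x7C1182 = 8130946.

8130946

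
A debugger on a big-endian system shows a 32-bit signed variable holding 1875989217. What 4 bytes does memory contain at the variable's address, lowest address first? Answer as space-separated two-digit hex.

6F D1 52 E1

1875989217 in hexadecimal, padded to 32 bits, is 0x6FD152E1.
Split into bytes (most-significant first): 6F D1 52 E1.
In big-endian order the high byte comes first in memory.
So the memory order matches the most-significant-first order: 6F D1 52 E1.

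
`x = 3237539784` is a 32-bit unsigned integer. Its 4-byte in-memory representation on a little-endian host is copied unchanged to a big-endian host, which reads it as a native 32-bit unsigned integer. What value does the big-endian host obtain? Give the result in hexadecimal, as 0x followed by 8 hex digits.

3237539784 in 32-bit hexadecimal is 0xC0F8EFC8.
Stored little-endian, the bytes at ascending addresses are C8 EF F8 C0.
Read back as big-endian, the last byte is least significant, giving 0xC8EFF8C0.

0xC8EFF8C0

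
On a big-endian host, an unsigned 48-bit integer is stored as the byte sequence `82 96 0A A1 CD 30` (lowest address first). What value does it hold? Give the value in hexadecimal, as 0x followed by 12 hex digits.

In big-endian order the high byte comes first in memory.
The bytes are already most-significant first: 0x82960AA1CD30.

0x82960AA1CD30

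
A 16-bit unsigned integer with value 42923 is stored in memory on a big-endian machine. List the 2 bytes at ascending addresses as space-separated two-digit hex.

A7 AB

42923 in hexadecimal, padded to 16 bits, is 0xA7AB.
Split into bytes (most-significant first): A7 AB.
Big-endian: lowest address holds the most-significant byte.
So the memory order matches the most-significant-first order: A7 AB.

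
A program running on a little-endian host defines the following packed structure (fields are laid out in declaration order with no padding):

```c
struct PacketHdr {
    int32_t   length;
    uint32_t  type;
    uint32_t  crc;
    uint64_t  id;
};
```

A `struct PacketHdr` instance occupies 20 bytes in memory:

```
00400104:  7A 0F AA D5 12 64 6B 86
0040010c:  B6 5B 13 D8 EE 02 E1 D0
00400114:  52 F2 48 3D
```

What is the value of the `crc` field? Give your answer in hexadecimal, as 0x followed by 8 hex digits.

0xD8135BB6

`crc` follows `length` (4 B), `type` (4 B), so it starts at offset 4 + 4 = 8 and occupies 4 bytes.
Bytes at offsets 8..11: B6 5B 13 D8.
In little-endian order the low byte comes first in memory.
Reassemble most-significant byte first: D8 13 5B B6 → 0xD8135BB6.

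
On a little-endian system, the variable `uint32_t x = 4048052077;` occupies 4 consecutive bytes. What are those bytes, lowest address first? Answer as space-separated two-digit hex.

6D 5F 48 F1

4048052077 in hexadecimal, padded to 32 bits, is 0xF1485F6D.
Split into bytes (most-significant first): F1 48 5F 6D.
Little-endian stores the least-significant byte at the lowest address.
So at ascending addresses the bytes are 6D 5F 48 F1.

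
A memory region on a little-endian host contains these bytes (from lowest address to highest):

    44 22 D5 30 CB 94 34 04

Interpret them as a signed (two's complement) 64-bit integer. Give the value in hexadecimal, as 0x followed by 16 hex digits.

0x043494CB30D52244

Little-endian stores the least-significant byte at the lowest address.
Reassemble most-significant byte first: 04 34 94 CB 30 D5 22 44 → 0x043494CB30D52244.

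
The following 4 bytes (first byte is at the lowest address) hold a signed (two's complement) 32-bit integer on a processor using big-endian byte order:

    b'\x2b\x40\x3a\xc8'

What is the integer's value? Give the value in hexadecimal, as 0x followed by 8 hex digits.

In big-endian order the high byte comes first in memory.
The bytes are already most-significant first: 0x2B403AC8.

0x2B403AC8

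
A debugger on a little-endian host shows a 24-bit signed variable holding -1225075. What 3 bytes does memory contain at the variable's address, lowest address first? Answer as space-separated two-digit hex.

8D 4E ED

Two's complement of -1225075 in 24 bits: 1225075 = 0x12B173; invert → 0xED4E8C; add 1 → 0xED4E8D.
Split into bytes (most-significant first): ED 4E 8D.
Little-endian stores the least-significant byte at the lowest address.
So at ascending addresses the bytes are 8D 4E ED.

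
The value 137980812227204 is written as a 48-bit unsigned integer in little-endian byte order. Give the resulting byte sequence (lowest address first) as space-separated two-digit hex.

137980812227204 in hexadecimal, padded to 48 bits, is 0x7D7E294C7284.
Split into bytes (most-significant first): 7D 7E 29 4C 72 84.
Little-endian stores the least-significant byte at the lowest address.
So at ascending addresses the bytes are 84 72 4C 29 7E 7D.

84 72 4C 29 7E 7D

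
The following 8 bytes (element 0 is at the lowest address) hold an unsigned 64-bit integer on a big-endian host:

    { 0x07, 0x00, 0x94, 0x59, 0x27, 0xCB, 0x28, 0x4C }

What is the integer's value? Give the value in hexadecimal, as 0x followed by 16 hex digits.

In big-endian order the high byte comes first in memory.
The bytes are already most-significant first: 0x0700945927CB284C.

0x0700945927CB284C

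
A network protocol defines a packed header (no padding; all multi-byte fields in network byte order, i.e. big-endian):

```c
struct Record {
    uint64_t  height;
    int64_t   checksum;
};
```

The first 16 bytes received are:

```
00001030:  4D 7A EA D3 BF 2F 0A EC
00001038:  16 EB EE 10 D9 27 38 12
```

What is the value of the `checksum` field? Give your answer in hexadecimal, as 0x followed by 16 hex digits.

`checksum` follows `height` (8 bytes), so it starts at byte offset 8 and occupies 8 bytes.
Bytes at offsets 8..15: 16 EB EE 10 D9 27 38 12.
In big-endian order the high byte comes first in memory.
The bytes are already most-significant first: 0x16EBEE10D9273812.

0x16EBEE10D9273812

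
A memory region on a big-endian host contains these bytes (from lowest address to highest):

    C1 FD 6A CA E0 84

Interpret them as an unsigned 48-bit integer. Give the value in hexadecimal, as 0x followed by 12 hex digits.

Big-endian stores the most-significant byte at the lowest address.
The bytes are already most-significant first: 0xC1FD6ACAE084.

0xC1FD6ACAE084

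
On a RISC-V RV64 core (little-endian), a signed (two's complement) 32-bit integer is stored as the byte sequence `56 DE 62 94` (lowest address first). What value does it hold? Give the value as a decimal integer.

-1805459882

Little-endian stores the least-significant byte at the lowest address.
Reassemble most-significant byte first: 94 62 DE 56 → 0x9462DE56.
Top bit is set, so as a signed 32-bit value this is 0x9462DE56 − 2^32 = -1805459882.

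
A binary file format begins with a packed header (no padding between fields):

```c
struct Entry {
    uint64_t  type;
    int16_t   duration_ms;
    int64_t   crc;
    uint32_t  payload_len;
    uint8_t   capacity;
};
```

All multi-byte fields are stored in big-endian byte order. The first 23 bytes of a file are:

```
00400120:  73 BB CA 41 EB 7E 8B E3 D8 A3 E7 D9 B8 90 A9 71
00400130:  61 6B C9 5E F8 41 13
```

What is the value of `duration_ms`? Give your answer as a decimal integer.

`duration_ms` follows `type` (8 bytes), so it starts at byte offset 8 and occupies 2 bytes.
Bytes at offsets 8..9: D8 A3.
In big-endian order the high byte comes first in memory.
The bytes are already most-significant first: 0xD8A3.
Top bit is set, so as a signed 16-bit value this is 0xD8A3 − 2^16 = -10077.

-10077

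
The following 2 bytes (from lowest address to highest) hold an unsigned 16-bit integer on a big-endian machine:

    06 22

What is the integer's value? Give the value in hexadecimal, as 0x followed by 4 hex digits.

0x0622

Big-endian stores the most-significant byte at the lowest address.
The bytes are already most-significant first: 0x0622.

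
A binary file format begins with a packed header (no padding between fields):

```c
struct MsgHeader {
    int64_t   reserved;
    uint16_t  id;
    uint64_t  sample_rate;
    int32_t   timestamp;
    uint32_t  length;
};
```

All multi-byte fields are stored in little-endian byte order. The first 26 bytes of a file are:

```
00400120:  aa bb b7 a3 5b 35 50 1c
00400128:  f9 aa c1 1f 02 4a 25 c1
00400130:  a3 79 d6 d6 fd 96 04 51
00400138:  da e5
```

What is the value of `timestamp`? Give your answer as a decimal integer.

`timestamp` follows `reserved` (8 B), `id` (2 B), `sample_rate` (8 B), so it starts at offset 8 + 2 + 8 = 18 and occupies 4 bytes.
Bytes at offsets 18..21: D6 D6 FD 96.
In little-endian order the low byte comes first in memory.
Reassemble most-significant byte first: 96 FD D6 D6 → 0x96FDD6D6.
Top bit is set, so as a signed 32-bit value this is 0x96FDD6D6 − 2^32 = -1761749290.

-1761749290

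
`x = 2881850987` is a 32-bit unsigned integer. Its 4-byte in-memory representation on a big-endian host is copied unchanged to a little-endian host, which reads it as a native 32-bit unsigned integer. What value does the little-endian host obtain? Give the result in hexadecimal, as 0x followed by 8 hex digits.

2881850987 in 32-bit hexadecimal is 0xABC58E6B.
Stored big-endian, the bytes at ascending addresses are AB C5 8E 6B.
Read back as little-endian, the first byte is least significant, giving 0x6B8EC5AB.

0x6B8EC5AB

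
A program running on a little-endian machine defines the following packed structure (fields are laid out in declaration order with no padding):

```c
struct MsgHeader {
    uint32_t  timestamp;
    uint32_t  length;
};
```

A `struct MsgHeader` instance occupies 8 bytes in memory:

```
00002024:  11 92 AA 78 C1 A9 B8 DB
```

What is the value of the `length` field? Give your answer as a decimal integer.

3686312385

`length` follows `timestamp` (4 bytes), so it starts at byte offset 4 and occupies 4 bytes.
Bytes at offsets 4..7: C1 A9 B8 DB.
In little-endian order the low byte comes first in memory.
Reassemble most-significant byte first: DB B8 A9 C1 → 0xDBB8A9C1.
0xDBB8A9C1 = 3686312385.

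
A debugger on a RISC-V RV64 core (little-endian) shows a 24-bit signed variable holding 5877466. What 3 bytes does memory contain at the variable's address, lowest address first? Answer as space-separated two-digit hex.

DA AE 59

5877466 in hexadecimal, padded to 24 bits, is 0x59AEDA.
Split into bytes (most-significant first): 59 AE DA.
Little-endian: lowest address holds the least-significant byte.
So at ascending addresses the bytes are DA AE 59.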